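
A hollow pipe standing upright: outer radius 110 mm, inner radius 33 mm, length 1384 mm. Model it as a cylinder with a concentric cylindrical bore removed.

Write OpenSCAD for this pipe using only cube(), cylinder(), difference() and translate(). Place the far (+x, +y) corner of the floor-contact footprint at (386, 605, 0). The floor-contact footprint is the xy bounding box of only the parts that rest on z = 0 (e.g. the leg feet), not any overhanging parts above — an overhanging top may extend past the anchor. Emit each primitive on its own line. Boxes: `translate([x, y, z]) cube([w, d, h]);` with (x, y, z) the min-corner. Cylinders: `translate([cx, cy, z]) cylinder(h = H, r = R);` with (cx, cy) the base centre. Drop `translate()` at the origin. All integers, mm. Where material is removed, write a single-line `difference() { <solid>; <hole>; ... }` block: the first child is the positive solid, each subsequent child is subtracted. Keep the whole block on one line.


difference() { translate([276, 495, 0]) cylinder(h = 1384, r = 110); translate([276, 495, 0]) cylinder(h = 1384, r = 33); }


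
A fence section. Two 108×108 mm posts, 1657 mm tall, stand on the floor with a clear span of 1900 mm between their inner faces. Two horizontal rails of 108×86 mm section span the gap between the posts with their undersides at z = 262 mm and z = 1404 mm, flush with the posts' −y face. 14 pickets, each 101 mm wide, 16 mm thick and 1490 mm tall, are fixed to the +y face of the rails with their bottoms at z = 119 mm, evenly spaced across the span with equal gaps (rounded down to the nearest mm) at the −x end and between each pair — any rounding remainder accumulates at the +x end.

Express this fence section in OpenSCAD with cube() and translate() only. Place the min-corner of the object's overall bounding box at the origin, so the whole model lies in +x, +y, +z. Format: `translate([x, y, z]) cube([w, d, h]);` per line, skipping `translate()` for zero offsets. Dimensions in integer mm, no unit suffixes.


cube([108, 108, 1657]);
translate([2008, 0, 0]) cube([108, 108, 1657]);
translate([108, 0, 262]) cube([1900, 108, 86]);
translate([108, 0, 1404]) cube([1900, 108, 86]);
translate([140, 108, 119]) cube([101, 16, 1490]);
translate([273, 108, 119]) cube([101, 16, 1490]);
translate([406, 108, 119]) cube([101, 16, 1490]);
translate([539, 108, 119]) cube([101, 16, 1490]);
translate([672, 108, 119]) cube([101, 16, 1490]);
translate([805, 108, 119]) cube([101, 16, 1490]);
translate([938, 108, 119]) cube([101, 16, 1490]);
translate([1071, 108, 119]) cube([101, 16, 1490]);
translate([1204, 108, 119]) cube([101, 16, 1490]);
translate([1337, 108, 119]) cube([101, 16, 1490]);
translate([1470, 108, 119]) cube([101, 16, 1490]);
translate([1603, 108, 119]) cube([101, 16, 1490]);
translate([1736, 108, 119]) cube([101, 16, 1490]);
translate([1869, 108, 119]) cube([101, 16, 1490]);


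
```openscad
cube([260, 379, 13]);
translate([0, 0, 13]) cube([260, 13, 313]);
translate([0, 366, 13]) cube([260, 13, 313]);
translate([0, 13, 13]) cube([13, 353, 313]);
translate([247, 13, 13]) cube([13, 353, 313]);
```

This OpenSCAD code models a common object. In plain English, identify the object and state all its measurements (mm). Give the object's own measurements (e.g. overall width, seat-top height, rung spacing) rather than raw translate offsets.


An open-topped rectangular box: outside dimensions 260×379×326 mm, with a uniform wall and base thickness of 13 mm. The base is a full 260×379 slab on the floor; four walls sit on top of the base. The front and back walls (the −y and +y sides) span the full width; the two side walls fit between them.


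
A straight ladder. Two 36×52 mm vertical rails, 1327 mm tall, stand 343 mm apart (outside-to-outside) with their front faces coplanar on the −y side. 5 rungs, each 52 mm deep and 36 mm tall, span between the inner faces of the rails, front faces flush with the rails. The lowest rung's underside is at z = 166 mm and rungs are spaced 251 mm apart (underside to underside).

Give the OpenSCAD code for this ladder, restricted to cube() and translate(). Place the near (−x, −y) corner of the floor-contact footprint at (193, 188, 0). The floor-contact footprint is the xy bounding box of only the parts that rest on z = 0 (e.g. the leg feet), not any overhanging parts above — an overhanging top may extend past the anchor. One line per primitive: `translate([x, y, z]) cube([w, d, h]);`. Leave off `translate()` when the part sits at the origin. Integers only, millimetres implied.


// rung span = 343 - 2*36 = 271
// rung[k] z = 166 + k*251
translate([193, 188, 0]) cube([36, 52, 1327]);
translate([500, 188, 0]) cube([36, 52, 1327]);
translate([229, 188, 166]) cube([271, 52, 36]);
translate([229, 188, 417]) cube([271, 52, 36]);
translate([229, 188, 668]) cube([271, 52, 36]);
translate([229, 188, 919]) cube([271, 52, 36]);
translate([229, 188, 1170]) cube([271, 52, 36]);


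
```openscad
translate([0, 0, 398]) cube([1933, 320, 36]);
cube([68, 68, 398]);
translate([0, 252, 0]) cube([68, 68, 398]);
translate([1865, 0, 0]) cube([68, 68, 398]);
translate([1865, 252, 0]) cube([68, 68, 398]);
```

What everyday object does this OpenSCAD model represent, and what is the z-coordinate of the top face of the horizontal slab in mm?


A bench. The seat-top height is 434 mm.

A long slab on four corner posts — a bench. The slab sits at z = 398 with thickness 36, so the top is 398 + 36 = 434 mm.


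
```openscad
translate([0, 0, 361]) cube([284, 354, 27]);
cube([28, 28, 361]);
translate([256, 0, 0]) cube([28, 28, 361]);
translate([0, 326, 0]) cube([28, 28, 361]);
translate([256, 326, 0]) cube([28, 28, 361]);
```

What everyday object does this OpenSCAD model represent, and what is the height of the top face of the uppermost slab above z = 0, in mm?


A stool. The seat height is 388 mm.

A 284×354×27 slab at z = 361 on four corner posts — a stool. The seat top is 361 + 27 = 388 mm.


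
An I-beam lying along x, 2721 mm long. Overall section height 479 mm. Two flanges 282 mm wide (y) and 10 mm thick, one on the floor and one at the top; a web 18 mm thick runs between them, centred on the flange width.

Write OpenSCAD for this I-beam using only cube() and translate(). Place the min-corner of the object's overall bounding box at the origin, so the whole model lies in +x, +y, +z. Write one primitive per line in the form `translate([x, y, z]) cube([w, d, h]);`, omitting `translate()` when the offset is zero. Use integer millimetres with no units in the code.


cube([2721, 282, 10]);
translate([0, 132, 10]) cube([2721, 18, 459]);
translate([0, 0, 469]) cube([2721, 282, 10]);


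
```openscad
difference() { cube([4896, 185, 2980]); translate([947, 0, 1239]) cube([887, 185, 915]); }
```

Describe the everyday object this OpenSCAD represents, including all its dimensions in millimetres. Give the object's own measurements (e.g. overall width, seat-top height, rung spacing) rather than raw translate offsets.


A wall 4896 mm long (x), 185 mm thick (y), 2980 mm tall, with a rectangular window opening cut through it. The opening is 887 mm wide and 915 mm tall; its sill is at z = 1239 mm and its near (−x) edge is 947 mm from the wall's −x end. The opening passes through the full wall thickness.


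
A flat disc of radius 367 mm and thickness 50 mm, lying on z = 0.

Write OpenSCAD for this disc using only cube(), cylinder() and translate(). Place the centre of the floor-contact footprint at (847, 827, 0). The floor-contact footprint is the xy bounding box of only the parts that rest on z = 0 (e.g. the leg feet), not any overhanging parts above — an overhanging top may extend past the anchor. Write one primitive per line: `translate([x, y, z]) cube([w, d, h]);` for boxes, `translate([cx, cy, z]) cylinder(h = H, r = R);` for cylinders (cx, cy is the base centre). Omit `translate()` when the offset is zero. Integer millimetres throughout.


translate([847, 827, 0]) cylinder(h = 50, r = 367);


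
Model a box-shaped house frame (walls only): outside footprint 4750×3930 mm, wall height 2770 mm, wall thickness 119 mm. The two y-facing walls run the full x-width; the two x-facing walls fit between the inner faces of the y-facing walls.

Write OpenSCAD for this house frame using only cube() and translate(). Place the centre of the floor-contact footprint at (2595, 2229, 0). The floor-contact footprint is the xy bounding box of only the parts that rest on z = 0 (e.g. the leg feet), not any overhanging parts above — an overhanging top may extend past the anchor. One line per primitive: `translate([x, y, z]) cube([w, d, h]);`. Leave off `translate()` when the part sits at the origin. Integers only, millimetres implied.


translate([220, 264, 0]) cube([4750, 119, 2770]);
translate([220, 4075, 0]) cube([4750, 119, 2770]);
translate([220, 383, 0]) cube([119, 3692, 2770]);
translate([4851, 383, 0]) cube([119, 3692, 2770]);


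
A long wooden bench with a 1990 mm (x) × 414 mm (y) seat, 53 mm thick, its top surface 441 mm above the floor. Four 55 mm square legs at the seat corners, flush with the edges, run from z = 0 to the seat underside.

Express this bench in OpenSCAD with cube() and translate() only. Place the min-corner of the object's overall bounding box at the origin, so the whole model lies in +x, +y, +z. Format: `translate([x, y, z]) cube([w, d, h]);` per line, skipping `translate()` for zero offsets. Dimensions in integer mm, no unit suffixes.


translate([0, 0, 388]) cube([1990, 414, 53]);
cube([55, 55, 388]);
translate([0, 359, 0]) cube([55, 55, 388]);
translate([1935, 0, 0]) cube([55, 55, 388]);
translate([1935, 359, 0]) cube([55, 55, 388]);


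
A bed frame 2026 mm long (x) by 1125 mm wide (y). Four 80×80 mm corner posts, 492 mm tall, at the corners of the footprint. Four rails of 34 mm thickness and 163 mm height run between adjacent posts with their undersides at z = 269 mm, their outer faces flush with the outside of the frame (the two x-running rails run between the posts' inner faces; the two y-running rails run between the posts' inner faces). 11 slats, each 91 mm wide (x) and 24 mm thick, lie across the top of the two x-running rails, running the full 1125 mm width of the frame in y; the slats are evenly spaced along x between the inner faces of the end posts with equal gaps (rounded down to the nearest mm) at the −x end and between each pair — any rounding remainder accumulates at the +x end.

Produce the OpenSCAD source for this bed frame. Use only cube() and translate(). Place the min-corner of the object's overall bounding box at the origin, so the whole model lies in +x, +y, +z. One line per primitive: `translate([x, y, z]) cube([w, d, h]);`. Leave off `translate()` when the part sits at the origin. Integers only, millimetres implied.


cube([80, 80, 492]);
translate([0, 1045, 0]) cube([80, 80, 492]);
translate([1946, 0, 0]) cube([80, 80, 492]);
translate([1946, 1045, 0]) cube([80, 80, 492]);
translate([80, 0, 269]) cube([1866, 34, 163]);
translate([80, 1091, 269]) cube([1866, 34, 163]);
translate([0, 80, 269]) cube([34, 965, 163]);
translate([1992, 80, 269]) cube([34, 965, 163]);
translate([152, 0, 432]) cube([91, 1125, 24]);
translate([315, 0, 432]) cube([91, 1125, 24]);
translate([478, 0, 432]) cube([91, 1125, 24]);
translate([641, 0, 432]) cube([91, 1125, 24]);
translate([804, 0, 432]) cube([91, 1125, 24]);
translate([967, 0, 432]) cube([91, 1125, 24]);
translate([1130, 0, 432]) cube([91, 1125, 24]);
translate([1293, 0, 432]) cube([91, 1125, 24]);
translate([1456, 0, 432]) cube([91, 1125, 24]);
translate([1619, 0, 432]) cube([91, 1125, 24]);
translate([1782, 0, 432]) cube([91, 1125, 24]);


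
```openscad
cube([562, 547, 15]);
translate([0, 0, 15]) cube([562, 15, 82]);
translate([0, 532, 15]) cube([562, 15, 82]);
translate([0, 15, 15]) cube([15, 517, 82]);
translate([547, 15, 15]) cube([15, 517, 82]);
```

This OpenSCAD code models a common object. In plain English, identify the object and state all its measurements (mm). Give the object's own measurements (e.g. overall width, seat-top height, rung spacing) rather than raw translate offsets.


An open-topped rectangular box: outside dimensions 562×547×97 mm, with a uniform wall and base thickness of 15 mm. The base is a full 562×547 slab on the floor; four walls sit on top of the base. The front and back walls (the −y and +y sides) span the full width; the two side walls fit between them.


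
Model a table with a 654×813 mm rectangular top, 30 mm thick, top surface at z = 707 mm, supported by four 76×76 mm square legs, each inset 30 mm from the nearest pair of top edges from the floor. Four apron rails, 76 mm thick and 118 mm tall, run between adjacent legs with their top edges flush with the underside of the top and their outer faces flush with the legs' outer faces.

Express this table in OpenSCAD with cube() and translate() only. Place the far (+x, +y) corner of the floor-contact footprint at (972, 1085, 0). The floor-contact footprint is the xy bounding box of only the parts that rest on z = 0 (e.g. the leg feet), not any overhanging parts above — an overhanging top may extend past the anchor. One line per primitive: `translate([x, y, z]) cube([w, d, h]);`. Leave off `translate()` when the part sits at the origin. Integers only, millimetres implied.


// leg_h = 707 - 30 = 677
// apron z = 677 - 118 = 559
translate([348, 302, 677]) cube([654, 813, 30]);
translate([378, 332, 0]) cube([76, 76, 677]);
translate([896, 332, 0]) cube([76, 76, 677]);
translate([378, 1009, 0]) cube([76, 76, 677]);
translate([896, 1009, 0]) cube([76, 76, 677]);
translate([454, 332, 559]) cube([442, 76, 118]);
translate([454, 1009, 559]) cube([442, 76, 118]);
translate([378, 408, 559]) cube([76, 601, 118]);
translate([896, 408, 559]) cube([76, 601, 118]);


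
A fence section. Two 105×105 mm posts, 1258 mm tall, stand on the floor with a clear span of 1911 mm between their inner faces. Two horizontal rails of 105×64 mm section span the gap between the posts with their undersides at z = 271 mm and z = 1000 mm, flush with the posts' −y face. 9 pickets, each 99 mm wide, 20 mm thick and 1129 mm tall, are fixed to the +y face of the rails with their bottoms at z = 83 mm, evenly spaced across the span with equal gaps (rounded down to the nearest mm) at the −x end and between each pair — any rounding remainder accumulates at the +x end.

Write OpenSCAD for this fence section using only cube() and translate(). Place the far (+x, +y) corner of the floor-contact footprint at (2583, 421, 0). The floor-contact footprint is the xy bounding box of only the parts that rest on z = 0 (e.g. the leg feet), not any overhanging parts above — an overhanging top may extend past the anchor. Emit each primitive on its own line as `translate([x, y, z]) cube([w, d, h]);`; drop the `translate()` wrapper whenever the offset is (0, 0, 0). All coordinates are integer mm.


translate([462, 316, 0]) cube([105, 105, 1258]);
translate([2478, 316, 0]) cube([105, 105, 1258]);
translate([567, 316, 271]) cube([1911, 105, 64]);
translate([567, 316, 1000]) cube([1911, 105, 64]);
translate([669, 421, 83]) cube([99, 20, 1129]);
translate([870, 421, 83]) cube([99, 20, 1129]);
translate([1071, 421, 83]) cube([99, 20, 1129]);
translate([1272, 421, 83]) cube([99, 20, 1129]);
translate([1473, 421, 83]) cube([99, 20, 1129]);
translate([1674, 421, 83]) cube([99, 20, 1129]);
translate([1875, 421, 83]) cube([99, 20, 1129]);
translate([2076, 421, 83]) cube([99, 20, 1129]);
translate([2277, 421, 83]) cube([99, 20, 1129]);


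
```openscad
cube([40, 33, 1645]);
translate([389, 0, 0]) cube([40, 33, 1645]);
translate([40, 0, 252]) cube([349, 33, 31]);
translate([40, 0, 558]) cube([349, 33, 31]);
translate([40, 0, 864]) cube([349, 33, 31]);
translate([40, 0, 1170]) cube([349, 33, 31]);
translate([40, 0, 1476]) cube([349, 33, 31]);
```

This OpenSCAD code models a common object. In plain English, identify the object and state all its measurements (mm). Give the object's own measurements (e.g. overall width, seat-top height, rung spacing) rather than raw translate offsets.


A straight ladder. Two 40×33 mm vertical rails, 1645 mm tall, stand 429 mm apart (outside-to-outside) with their front faces coplanar on the −y side. 5 rungs, each 33 mm deep and 31 mm tall, span between the inner faces of the rails, front faces flush with the rails. The lowest rung's underside is at z = 252 mm and rungs are spaced 306 mm apart (underside to underside).


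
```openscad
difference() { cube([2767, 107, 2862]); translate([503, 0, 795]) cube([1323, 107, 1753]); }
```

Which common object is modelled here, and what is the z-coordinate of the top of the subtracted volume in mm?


A wall with a window opening. The window head height is 2548 mm.

A wall with a rectangular opening subtracted — a window. Sill at z = 795, opening 1753 mm tall, so the head is at 795 + 1753 = 2548 mm.


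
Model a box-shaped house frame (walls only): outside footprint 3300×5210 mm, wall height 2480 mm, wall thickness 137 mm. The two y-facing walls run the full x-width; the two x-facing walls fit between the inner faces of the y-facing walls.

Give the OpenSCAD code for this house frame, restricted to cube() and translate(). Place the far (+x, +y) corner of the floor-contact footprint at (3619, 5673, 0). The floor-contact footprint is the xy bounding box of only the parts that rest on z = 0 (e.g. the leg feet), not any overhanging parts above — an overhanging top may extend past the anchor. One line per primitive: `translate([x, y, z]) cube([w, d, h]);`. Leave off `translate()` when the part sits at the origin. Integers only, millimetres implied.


translate([319, 463, 0]) cube([3300, 137, 2480]);
translate([319, 5536, 0]) cube([3300, 137, 2480]);
translate([319, 600, 0]) cube([137, 4936, 2480]);
translate([3482, 600, 0]) cube([137, 4936, 2480]);


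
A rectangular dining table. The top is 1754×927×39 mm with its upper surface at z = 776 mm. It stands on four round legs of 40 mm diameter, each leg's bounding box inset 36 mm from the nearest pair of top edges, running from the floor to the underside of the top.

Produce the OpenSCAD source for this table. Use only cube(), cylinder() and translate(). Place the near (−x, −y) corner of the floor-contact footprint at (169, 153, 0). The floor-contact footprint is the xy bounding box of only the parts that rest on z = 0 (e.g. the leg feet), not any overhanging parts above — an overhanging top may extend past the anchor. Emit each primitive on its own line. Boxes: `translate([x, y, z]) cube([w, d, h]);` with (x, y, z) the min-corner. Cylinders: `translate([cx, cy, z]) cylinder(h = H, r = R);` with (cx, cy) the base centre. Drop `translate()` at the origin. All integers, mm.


translate([133, 117, 737]) cube([1754, 927, 39]);
translate([189, 173, 0]) cylinder(h = 737, r = 20);
translate([1831, 173, 0]) cylinder(h = 737, r = 20);
translate([189, 988, 0]) cylinder(h = 737, r = 20);
translate([1831, 988, 0]) cylinder(h = 737, r = 20);


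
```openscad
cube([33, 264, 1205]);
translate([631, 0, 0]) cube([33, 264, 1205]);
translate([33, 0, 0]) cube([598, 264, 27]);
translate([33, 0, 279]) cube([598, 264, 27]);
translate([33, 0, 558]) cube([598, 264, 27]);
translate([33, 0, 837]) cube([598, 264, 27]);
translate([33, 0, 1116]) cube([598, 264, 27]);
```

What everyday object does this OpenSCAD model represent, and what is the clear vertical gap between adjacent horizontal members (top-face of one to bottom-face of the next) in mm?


A bookshelf. The clear shelf gap is 252 mm.

Two tall side panels with 5 horizontal boards between them — a bookshelf. The first two shelf undersides are at z = 0 and z = 279; with shelf thickness 27, the clear gap is 279 − 0 − 27 = 252 mm.


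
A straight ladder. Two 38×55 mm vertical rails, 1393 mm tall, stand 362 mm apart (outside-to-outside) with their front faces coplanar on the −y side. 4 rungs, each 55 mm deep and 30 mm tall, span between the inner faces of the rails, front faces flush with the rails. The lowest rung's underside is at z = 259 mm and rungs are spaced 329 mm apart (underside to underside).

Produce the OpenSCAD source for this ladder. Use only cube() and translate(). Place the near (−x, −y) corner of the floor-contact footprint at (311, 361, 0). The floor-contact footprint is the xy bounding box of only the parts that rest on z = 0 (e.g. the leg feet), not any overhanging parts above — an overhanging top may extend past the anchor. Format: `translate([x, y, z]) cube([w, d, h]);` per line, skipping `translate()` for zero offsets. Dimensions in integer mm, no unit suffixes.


// rung span = 362 - 2*38 = 286
// rung[k] z = 259 + k*329
translate([311, 361, 0]) cube([38, 55, 1393]);
translate([635, 361, 0]) cube([38, 55, 1393]);
translate([349, 361, 259]) cube([286, 55, 30]);
translate([349, 361, 588]) cube([286, 55, 30]);
translate([349, 361, 917]) cube([286, 55, 30]);
translate([349, 361, 1246]) cube([286, 55, 30]);


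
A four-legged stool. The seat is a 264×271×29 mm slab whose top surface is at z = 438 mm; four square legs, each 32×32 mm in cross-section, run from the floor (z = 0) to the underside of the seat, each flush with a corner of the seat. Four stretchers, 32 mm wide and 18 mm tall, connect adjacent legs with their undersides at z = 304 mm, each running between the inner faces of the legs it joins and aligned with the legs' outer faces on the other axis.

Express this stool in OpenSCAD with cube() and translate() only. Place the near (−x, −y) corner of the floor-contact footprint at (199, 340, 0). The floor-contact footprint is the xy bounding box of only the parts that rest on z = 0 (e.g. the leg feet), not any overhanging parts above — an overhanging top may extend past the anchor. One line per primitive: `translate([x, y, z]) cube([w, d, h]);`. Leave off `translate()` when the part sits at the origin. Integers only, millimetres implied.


// leg_h = 438 - 29 = 409
// stretcher span = 264 - 2*32 = 200
translate([199, 340, 409]) cube([264, 271, 29]);
translate([199, 340, 0]) cube([32, 32, 409]);
translate([431, 340, 0]) cube([32, 32, 409]);
translate([199, 579, 0]) cube([32, 32, 409]);
translate([431, 579, 0]) cube([32, 32, 409]);
translate([231, 340, 304]) cube([200, 32, 18]);
translate([231, 579, 304]) cube([200, 32, 18]);
translate([199, 372, 304]) cube([32, 207, 18]);
translate([431, 372, 304]) cube([32, 207, 18]);


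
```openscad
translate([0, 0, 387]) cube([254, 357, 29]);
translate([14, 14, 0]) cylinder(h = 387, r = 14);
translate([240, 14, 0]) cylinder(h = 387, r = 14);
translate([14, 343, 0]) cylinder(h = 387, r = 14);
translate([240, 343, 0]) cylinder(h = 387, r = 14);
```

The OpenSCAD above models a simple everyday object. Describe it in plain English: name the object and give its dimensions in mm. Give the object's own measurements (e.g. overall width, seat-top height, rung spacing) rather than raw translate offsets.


A four-legged stool. The seat is a 254×357×29 mm slab whose top surface is at z = 416 mm; four round legs, each 28 mm in diameter, run from the floor (z = 0) to the underside of the seat, each leg's axis is inset half a diameter from the nearest pair of seat edges (so the leg's bounding box is flush with the corner).


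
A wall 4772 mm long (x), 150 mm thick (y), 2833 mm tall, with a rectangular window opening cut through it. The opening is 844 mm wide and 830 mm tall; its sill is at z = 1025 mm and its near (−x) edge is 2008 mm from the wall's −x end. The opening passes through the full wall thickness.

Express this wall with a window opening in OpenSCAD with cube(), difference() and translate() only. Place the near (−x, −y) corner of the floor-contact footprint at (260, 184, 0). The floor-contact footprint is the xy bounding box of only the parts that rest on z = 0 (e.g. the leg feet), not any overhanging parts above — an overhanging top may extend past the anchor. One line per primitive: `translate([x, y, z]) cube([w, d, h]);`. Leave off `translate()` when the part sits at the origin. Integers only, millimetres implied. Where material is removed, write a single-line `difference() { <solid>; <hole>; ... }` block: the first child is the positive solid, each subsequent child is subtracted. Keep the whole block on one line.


difference() { translate([260, 184, 0]) cube([4772, 150, 2833]); translate([2268, 184, 1025]) cube([844, 150, 830]); }


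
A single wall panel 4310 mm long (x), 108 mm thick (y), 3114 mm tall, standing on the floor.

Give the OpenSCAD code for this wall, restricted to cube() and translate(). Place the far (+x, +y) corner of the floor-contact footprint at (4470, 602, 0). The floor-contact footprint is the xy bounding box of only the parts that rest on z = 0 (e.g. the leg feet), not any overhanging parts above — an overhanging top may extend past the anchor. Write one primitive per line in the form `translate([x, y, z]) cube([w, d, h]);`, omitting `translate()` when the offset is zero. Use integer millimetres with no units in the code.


translate([160, 494, 0]) cube([4310, 108, 3114]);


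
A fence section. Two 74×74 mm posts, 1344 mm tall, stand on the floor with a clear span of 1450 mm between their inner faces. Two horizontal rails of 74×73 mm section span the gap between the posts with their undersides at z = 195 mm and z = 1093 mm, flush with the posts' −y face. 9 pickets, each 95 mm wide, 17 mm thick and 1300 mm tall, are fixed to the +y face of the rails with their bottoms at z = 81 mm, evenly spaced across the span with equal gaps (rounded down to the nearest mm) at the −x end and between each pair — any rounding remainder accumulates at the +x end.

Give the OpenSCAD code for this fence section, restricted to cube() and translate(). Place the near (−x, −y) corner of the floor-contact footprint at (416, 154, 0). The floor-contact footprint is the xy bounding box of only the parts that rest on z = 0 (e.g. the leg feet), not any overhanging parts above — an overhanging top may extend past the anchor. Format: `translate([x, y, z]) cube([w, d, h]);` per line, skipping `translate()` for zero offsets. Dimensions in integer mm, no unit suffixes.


translate([416, 154, 0]) cube([74, 74, 1344]);
translate([1940, 154, 0]) cube([74, 74, 1344]);
translate([490, 154, 195]) cube([1450, 74, 73]);
translate([490, 154, 1093]) cube([1450, 74, 73]);
translate([549, 228, 81]) cube([95, 17, 1300]);
translate([703, 228, 81]) cube([95, 17, 1300]);
translate([857, 228, 81]) cube([95, 17, 1300]);
translate([1011, 228, 81]) cube([95, 17, 1300]);
translate([1165, 228, 81]) cube([95, 17, 1300]);
translate([1319, 228, 81]) cube([95, 17, 1300]);
translate([1473, 228, 81]) cube([95, 17, 1300]);
translate([1627, 228, 81]) cube([95, 17, 1300]);
translate([1781, 228, 81]) cube([95, 17, 1300]);


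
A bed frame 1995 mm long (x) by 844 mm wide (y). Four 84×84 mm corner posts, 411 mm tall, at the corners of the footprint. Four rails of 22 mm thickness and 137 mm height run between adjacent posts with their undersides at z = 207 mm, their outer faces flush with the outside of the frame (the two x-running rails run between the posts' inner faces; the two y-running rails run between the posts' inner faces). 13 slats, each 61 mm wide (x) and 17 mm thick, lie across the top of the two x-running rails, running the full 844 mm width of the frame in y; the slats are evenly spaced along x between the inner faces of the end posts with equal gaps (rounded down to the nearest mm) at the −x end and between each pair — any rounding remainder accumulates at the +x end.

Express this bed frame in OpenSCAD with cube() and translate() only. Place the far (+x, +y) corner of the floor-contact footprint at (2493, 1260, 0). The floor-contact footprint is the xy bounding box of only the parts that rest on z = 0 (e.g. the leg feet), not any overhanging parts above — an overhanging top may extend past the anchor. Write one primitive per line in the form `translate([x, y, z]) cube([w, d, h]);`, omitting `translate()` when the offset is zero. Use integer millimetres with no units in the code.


translate([498, 416, 0]) cube([84, 84, 411]);
translate([498, 1176, 0]) cube([84, 84, 411]);
translate([2409, 416, 0]) cube([84, 84, 411]);
translate([2409, 1176, 0]) cube([84, 84, 411]);
translate([582, 416, 207]) cube([1827, 22, 137]);
translate([582, 1238, 207]) cube([1827, 22, 137]);
translate([498, 500, 207]) cube([22, 676, 137]);
translate([2471, 500, 207]) cube([22, 676, 137]);
translate([655, 416, 344]) cube([61, 844, 17]);
translate([789, 416, 344]) cube([61, 844, 17]);
translate([923, 416, 344]) cube([61, 844, 17]);
translate([1057, 416, 344]) cube([61, 844, 17]);
translate([1191, 416, 344]) cube([61, 844, 17]);
translate([1325, 416, 344]) cube([61, 844, 17]);
translate([1459, 416, 344]) cube([61, 844, 17]);
translate([1593, 416, 344]) cube([61, 844, 17]);
translate([1727, 416, 344]) cube([61, 844, 17]);
translate([1861, 416, 344]) cube([61, 844, 17]);
translate([1995, 416, 344]) cube([61, 844, 17]);
translate([2129, 416, 344]) cube([61, 844, 17]);
translate([2263, 416, 344]) cube([61, 844, 17]);


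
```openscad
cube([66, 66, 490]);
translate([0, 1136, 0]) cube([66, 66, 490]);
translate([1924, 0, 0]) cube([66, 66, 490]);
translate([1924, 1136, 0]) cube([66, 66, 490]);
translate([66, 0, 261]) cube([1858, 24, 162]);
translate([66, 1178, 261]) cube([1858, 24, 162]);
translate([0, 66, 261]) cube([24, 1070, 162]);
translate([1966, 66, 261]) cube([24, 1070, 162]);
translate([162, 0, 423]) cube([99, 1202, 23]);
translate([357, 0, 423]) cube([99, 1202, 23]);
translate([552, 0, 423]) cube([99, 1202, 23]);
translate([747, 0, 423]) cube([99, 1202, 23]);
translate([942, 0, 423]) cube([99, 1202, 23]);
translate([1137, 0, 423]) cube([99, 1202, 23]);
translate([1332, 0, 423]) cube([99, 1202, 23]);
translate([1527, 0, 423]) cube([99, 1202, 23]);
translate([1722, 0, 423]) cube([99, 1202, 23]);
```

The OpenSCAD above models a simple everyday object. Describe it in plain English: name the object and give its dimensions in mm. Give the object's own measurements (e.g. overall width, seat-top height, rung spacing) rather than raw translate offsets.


A bed frame 1990 mm long (x) by 1202 mm wide (y). Four 66×66 mm corner posts, 490 mm tall, at the corners of the footprint. Four rails of 24 mm thickness and 162 mm height run between adjacent posts with their undersides at z = 261 mm, their outer faces flush with the outside of the frame (the two x-running rails run between the posts' inner faces; the two y-running rails run between the posts' inner faces). 9 slats, each 99 mm wide (x) and 23 mm thick, lie across the top of the two x-running rails, running the full 1202 mm width of the frame in y; along x they sit between the end posts with a 96 mm gap after the −x posts and between neighbouring slats, leaving 103 mm before the +x posts.


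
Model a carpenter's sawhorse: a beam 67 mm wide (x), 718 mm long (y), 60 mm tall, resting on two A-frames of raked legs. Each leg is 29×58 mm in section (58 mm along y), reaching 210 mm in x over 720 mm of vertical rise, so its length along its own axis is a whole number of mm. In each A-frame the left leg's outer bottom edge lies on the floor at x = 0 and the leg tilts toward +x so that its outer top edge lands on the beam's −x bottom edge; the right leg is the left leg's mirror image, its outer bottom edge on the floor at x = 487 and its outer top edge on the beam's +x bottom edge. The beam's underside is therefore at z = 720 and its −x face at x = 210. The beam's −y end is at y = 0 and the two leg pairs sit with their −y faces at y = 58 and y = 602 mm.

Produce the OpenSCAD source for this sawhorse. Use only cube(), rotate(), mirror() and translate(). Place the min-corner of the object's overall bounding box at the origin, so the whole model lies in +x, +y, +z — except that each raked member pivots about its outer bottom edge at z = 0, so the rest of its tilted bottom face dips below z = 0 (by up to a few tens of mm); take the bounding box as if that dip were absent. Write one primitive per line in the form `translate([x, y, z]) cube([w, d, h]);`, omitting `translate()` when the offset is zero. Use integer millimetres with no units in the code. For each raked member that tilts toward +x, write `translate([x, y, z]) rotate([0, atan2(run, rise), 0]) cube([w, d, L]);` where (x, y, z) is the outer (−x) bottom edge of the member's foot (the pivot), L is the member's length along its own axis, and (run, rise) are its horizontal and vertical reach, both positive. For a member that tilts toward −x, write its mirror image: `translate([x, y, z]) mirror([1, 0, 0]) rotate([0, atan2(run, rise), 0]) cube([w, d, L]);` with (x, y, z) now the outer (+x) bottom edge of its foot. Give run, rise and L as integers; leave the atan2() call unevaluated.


translate([210, 0, 720]) cube([67, 718, 60]);
translate([0, 58, 0]) rotate([0, atan2(210, 720), 0]) cube([29, 58, 750]);
translate([487, 58, 0]) mirror([1, 0, 0]) rotate([0, atan2(210, 720), 0]) cube([29, 58, 750]);
translate([0, 602, 0]) rotate([0, atan2(210, 720), 0]) cube([29, 58, 750]);
translate([487, 602, 0]) mirror([1, 0, 0]) rotate([0, atan2(210, 720), 0]) cube([29, 58, 750]);


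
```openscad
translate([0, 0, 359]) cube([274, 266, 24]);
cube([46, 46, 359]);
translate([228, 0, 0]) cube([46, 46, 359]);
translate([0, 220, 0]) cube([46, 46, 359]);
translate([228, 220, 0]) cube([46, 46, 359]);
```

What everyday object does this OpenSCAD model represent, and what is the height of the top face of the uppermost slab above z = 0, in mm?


A stool. The seat height is 383 mm.

A 274×266×24 slab at z = 359 on four corner posts — a stool. The seat top is 359 + 24 = 383 mm.


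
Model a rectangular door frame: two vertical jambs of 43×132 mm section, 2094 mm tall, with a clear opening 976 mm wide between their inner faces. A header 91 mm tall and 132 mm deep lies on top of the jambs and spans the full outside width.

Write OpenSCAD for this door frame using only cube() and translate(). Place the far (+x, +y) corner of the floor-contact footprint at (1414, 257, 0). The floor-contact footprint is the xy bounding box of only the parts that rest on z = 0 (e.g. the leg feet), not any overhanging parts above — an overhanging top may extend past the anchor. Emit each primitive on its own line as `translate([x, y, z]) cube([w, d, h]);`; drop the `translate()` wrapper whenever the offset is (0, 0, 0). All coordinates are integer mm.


translate([352, 125, 0]) cube([43, 132, 2094]);
translate([1371, 125, 0]) cube([43, 132, 2094]);
translate([352, 125, 2094]) cube([1062, 132, 91]);


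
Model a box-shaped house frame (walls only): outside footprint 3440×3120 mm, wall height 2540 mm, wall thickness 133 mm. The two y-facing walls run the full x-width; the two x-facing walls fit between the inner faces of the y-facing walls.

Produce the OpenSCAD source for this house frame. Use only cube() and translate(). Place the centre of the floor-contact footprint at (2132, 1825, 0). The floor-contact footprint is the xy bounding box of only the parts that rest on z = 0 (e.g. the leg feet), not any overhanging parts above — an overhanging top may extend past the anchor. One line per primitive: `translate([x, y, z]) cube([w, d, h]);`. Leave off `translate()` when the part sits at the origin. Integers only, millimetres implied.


translate([412, 265, 0]) cube([3440, 133, 2540]);
translate([412, 3252, 0]) cube([3440, 133, 2540]);
translate([412, 398, 0]) cube([133, 2854, 2540]);
translate([3719, 398, 0]) cube([133, 2854, 2540]);


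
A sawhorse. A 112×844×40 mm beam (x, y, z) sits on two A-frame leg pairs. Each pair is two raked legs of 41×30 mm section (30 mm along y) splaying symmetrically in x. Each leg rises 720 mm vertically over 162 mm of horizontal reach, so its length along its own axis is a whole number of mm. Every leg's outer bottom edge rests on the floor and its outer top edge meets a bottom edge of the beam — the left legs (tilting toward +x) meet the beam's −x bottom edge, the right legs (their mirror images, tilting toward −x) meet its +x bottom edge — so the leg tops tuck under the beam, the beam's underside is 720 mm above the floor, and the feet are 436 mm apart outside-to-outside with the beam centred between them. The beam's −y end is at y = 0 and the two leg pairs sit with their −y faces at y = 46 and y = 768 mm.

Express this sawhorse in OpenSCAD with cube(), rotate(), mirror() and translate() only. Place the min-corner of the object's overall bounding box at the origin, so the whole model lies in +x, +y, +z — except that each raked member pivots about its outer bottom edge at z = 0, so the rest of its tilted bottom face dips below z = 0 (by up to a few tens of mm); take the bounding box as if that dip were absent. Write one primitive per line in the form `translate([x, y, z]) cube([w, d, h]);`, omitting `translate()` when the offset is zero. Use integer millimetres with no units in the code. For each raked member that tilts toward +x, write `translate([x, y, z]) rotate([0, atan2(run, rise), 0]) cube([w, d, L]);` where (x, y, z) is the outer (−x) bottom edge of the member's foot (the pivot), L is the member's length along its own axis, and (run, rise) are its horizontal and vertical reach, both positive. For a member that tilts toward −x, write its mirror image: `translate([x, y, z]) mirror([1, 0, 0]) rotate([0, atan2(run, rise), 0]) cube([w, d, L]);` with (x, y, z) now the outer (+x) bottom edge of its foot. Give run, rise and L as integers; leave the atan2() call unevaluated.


translate([162, 0, 720]) cube([112, 844, 40]);
translate([0, 46, 0]) rotate([0, atan2(162, 720), 0]) cube([41, 30, 738]);
translate([436, 46, 0]) mirror([1, 0, 0]) rotate([0, atan2(162, 720), 0]) cube([41, 30, 738]);
translate([0, 768, 0]) rotate([0, atan2(162, 720), 0]) cube([41, 30, 738]);
translate([436, 768, 0]) mirror([1, 0, 0]) rotate([0, atan2(162, 720), 0]) cube([41, 30, 738]);


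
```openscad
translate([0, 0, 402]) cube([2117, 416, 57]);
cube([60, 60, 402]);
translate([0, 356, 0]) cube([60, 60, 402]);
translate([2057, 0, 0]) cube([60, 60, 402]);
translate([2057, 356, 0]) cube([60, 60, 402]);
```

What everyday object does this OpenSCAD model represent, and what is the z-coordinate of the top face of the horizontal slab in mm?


A bench. The seat-top height is 459 mm.

A long slab on four corner posts — a bench. The slab sits at z = 402 with thickness 57, so the top is 402 + 57 = 459 mm.


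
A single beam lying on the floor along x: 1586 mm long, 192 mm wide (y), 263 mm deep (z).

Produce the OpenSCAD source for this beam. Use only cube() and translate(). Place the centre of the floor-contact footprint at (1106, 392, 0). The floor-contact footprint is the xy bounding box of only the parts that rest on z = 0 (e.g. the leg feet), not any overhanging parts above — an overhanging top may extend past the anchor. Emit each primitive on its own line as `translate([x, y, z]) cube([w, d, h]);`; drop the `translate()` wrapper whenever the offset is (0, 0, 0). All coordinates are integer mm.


translate([313, 296, 0]) cube([1586, 192, 263]);


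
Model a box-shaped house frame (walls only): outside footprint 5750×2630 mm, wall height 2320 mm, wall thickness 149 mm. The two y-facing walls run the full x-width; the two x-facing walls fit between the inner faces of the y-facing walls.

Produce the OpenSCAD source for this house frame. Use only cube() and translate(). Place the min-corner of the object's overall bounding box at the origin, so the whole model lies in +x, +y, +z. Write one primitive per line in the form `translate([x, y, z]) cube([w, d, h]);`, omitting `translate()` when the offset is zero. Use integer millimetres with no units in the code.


cube([5750, 149, 2320]);
translate([0, 2481, 0]) cube([5750, 149, 2320]);
translate([0, 149, 0]) cube([149, 2332, 2320]);
translate([5601, 149, 0]) cube([149, 2332, 2320]);


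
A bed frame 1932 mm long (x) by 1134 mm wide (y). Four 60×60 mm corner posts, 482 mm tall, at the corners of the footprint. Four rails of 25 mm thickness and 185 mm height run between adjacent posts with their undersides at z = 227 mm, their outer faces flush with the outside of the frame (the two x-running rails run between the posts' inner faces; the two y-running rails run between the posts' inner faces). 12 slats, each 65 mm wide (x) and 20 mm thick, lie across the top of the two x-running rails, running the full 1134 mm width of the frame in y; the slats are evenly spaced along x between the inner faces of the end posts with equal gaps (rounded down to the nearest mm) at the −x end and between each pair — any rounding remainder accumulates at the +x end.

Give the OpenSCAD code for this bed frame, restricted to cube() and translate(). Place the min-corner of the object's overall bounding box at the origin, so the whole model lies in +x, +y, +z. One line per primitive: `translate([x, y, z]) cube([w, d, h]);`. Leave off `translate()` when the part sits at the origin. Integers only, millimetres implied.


cube([60, 60, 482]);
translate([0, 1074, 0]) cube([60, 60, 482]);
translate([1872, 0, 0]) cube([60, 60, 482]);
translate([1872, 1074, 0]) cube([60, 60, 482]);
translate([60, 0, 227]) cube([1812, 25, 185]);
translate([60, 1109, 227]) cube([1812, 25, 185]);
translate([0, 60, 227]) cube([25, 1014, 185]);
translate([1907, 60, 227]) cube([25, 1014, 185]);
translate([139, 0, 412]) cube([65, 1134, 20]);
translate([283, 0, 412]) cube([65, 1134, 20]);
translate([427, 0, 412]) cube([65, 1134, 20]);
translate([571, 0, 412]) cube([65, 1134, 20]);
translate([715, 0, 412]) cube([65, 1134, 20]);
translate([859, 0, 412]) cube([65, 1134, 20]);
translate([1003, 0, 412]) cube([65, 1134, 20]);
translate([1147, 0, 412]) cube([65, 1134, 20]);
translate([1291, 0, 412]) cube([65, 1134, 20]);
translate([1435, 0, 412]) cube([65, 1134, 20]);
translate([1579, 0, 412]) cube([65, 1134, 20]);
translate([1723, 0, 412]) cube([65, 1134, 20]);
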